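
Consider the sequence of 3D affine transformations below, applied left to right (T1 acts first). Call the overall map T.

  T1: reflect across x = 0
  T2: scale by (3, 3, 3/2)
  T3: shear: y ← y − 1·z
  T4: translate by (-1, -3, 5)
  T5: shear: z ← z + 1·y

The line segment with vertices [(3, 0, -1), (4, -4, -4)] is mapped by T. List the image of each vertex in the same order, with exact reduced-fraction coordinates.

T1 reflect across x = 0: (3, 0, -1) → (-3, 0, -1); (4, -4, -4) → (-4, -4, -4)
T2 scale by (3, 3, 3/2): (-3, 0, -1) → (-9, 0, -3/2); (-4, -4, -4) → (-12, -12, -6)
T3 shear: y ← y − 1·z: (-9, 0, -3/2) → (-9, 3/2, -3/2); (-12, -12, -6) → (-12, -6, -6)
T4 translate by (-1, -3, 5): (-9, 3/2, -3/2) → (-10, -3/2, 7/2); (-12, -6, -6) → (-13, -9, -1)
T5 shear: z ← z + 1·y: (-10, -3/2, 7/2) → (-10, -3/2, 2); (-13, -9, -1) → (-13, -9, -10)

image vertices: (-10, -3/2, 2), (-13, -9, -10)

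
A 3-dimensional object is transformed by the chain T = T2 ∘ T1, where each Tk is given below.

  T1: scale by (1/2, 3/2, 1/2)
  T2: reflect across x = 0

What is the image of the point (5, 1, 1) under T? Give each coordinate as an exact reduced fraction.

T(p) = (-5/2, 3/2, 1/2)

T1 scale by (1/2, 3/2, 1/2): (5, 1, 1) → (5/2, 3/2, 1/2)
T2 reflect across x = 0: (5/2, 3/2, 1/2) → (-5/2, 3/2, 1/2)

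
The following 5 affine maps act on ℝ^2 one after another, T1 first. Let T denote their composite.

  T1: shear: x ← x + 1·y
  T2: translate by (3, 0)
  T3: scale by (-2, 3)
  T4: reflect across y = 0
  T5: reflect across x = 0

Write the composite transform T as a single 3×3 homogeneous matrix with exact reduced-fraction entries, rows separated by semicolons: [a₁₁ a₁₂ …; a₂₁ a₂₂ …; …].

T1 = [1 1 0; 0 1 0; 0 0 1]
T2·T1 = [1 1 3; 0 1 0; 0 0 1]
T3·…·T1 = [-2 -2 -6; 0 3 0; 0 0 1]
T4·…·T1 = [-2 -2 -6; 0 -3 0; 0 0 1]
T5·…·T1 = [2 2 6; 0 -3 0; 0 0 1]

T = [2 2 6; 0 -3 0; 0 0 1]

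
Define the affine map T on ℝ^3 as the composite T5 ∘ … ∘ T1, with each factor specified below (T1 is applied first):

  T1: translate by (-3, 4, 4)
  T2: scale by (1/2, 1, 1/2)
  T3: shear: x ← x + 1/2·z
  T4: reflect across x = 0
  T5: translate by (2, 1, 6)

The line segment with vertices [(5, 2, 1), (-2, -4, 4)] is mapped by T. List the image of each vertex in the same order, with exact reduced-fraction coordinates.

T1 translate by (-3, 4, 4): (5, 2, 1) → (2, 6, 5); (-2, -4, 4) → (-5, 0, 8)
T2 scale by (1/2, 1, 1/2): (2, 6, 5) → (1, 6, 5/2); (-5, 0, 8) → (-5/2, 0, 4)
T3 shear: x ← x + 1/2·z: (1, 6, 5/2) → (9/4, 6, 5/2); (-5/2, 0, 4) → (-1/2, 0, 4)
T4 reflect across x = 0: (9/4, 6, 5/2) → (-9/4, 6, 5/2); (-1/2, 0, 4) → (1/2, 0, 4)
T5 translate by (2, 1, 6): (-9/4, 6, 5/2) → (-1/4, 7, 17/2); (1/2, 0, 4) → (5/2, 1, 10)

image vertices: (-1/4, 7, 17/2), (5/2, 1, 10)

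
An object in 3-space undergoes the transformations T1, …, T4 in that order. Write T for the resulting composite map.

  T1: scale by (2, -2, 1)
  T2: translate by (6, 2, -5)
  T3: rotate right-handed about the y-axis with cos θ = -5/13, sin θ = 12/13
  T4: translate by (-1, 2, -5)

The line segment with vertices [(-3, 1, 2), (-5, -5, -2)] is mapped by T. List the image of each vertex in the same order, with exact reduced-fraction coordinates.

T1 scale by (2, -2, 1): (-3, 1, 2) → (-6, -2, 2); (-5, -5, -2) → (-10, 10, -2)
T2 translate by (6, 2, -5): (-6, -2, 2) → (0, 0, -3); (-10, 10, -2) → (-4, 12, -7)
T3 rotate right-handed about the y-axis with cos θ = -5/13, sin θ = 12/13: (0, 0, -3) → (-36/13, 0, 15/13); (-4, 12, -7) → (-64/13, 12, 83/13)
T4 translate by (-1, 2, -5): (-36/13, 0, 15/13) → (-49/13, 2, -50/13); (-64/13, 12, 83/13) → (-77/13, 14, 18/13)

image vertices: (-49/13, 2, -50/13), (-77/13, 14, 18/13)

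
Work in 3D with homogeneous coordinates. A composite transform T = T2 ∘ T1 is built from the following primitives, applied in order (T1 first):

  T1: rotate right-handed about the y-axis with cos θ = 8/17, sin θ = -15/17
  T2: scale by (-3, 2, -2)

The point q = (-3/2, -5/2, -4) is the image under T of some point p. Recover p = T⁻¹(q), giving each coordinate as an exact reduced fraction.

p = (2, -5/4, 1/2)

T1 = [8/17 0 -15/17 0; 0 1 0 0; 15/17 0 8/17 0; 0 0 0 1]
T2·T1 = [-24/17 0 45/17 0; 0 2 0 0; -30/17 0 -16/17 0; 0 0 0 1]
det M = 12; M⁻¹ = [-8/51 0 -15/34 0; 0 1/2 0 0; 5/17 0 -4/17 0; 0 0 0 1]
M⁻¹ · (-3/2, -5/2, -4)ᵀ = (2, -5/4, 1/2)ᵀ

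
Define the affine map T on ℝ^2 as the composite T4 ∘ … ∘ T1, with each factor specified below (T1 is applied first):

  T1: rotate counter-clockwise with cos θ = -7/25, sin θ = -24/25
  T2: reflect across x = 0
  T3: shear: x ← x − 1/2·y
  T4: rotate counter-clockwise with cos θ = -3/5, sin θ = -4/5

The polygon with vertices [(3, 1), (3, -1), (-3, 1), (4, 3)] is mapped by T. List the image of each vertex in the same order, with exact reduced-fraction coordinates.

image vertices: (-851/250, 91/125), (-197/50, -23/25), (197/50, 23/25), (-1023/250, 293/125)

T1 rotate counter-clockwise with cos θ = -7/25, sin θ = -24/25: (3, 1) → (3/25, -79/25); (3, -1) → (-9/5, -13/5); (-3, 1) → (9/5, 13/5); (4, 3) → (44/25, -117/25)
T2 reflect across x = 0: (3/25, -79/25) → (-3/25, -79/25); (-9/5, -13/5) → (9/5, -13/5); (9/5, 13/5) → (-9/5, 13/5); (44/25, -117/25) → (-44/25, -117/25)
T3 shear: x ← x − 1/2·y: (-3/25, -79/25) → (73/50, -79/25); (9/5, -13/5) → (31/10, -13/5); (-9/5, 13/5) → (-31/10, 13/5); (-44/25, -117/25) → (29/50, -117/25)
T4 rotate counter-clockwise with cos θ = -3/5, sin θ = -4/5: (73/50, -79/25) → (-851/250, 91/125); (31/10, -13/5) → (-197/50, -23/25); (-31/10, 13/5) → (197/50, 23/25); (29/50, -117/25) → (-1023/250, 293/125)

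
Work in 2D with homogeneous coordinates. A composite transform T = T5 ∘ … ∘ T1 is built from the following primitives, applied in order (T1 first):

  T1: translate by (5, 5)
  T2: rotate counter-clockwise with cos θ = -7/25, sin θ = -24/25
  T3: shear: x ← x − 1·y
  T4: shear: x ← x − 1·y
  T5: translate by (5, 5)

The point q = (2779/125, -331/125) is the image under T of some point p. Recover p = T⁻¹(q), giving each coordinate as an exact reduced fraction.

T1 = [1 0 5; 0 1 5; 0 0 1]
T2·T1 = [-7/25 24/25 17/5; -24/25 -7/25 -31/5; 0 0 1]
T3·…·T1 = [17/25 31/25 48/5; -24/25 -7/25 -31/5; 0 0 1]
T4·…·T1 = [41/25 38/25 79/5; -24/25 -7/25 -31/5; 0 0 1]
T5·…·T1 = [41/25 38/25 104/5; -24/25 -7/25 -6/5; 0 0 1]
det M = 1; M⁻¹ = [-7/25 -38/25 4; 24/25 41/25 -18; 0 0 1]
M⁻¹ · (2779/125, -331/125)ᵀ = (9/5, -1)ᵀ

p = (9/5, -1)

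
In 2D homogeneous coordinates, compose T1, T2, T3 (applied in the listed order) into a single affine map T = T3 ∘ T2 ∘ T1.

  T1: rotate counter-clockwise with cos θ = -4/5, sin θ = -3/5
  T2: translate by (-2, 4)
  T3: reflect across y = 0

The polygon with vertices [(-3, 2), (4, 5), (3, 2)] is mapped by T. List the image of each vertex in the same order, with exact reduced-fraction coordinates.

image vertices: (8/5, -21/5), (-11/5, 12/5), (-16/5, -3/5)

T1 rotate counter-clockwise with cos θ = -4/5, sin θ = -3/5: (-3, 2) → (18/5, 1/5); (4, 5) → (-1/5, -32/5); (3, 2) → (-6/5, -17/5)
T2 translate by (-2, 4): (18/5, 1/5) → (8/5, 21/5); (-1/5, -32/5) → (-11/5, -12/5); (-6/5, -17/5) → (-16/5, 3/5)
T3 reflect across y = 0: (8/5, 21/5) → (8/5, -21/5); (-11/5, -12/5) → (-11/5, 12/5); (-16/5, 3/5) → (-16/5, -3/5)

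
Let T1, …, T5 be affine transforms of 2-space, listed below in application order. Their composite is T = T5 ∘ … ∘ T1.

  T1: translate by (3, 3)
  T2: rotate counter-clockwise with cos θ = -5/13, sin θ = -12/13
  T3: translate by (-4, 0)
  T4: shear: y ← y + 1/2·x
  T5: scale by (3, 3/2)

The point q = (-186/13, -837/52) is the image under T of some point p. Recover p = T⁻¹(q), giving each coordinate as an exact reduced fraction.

p = (5, -1/2)

T1 = [1 0 3; 0 1 3; 0 0 1]
T2·T1 = [-5/13 12/13 21/13; -12/13 -5/13 -51/13; 0 0 1]
T3·…·T1 = [-5/13 12/13 -31/13; -12/13 -5/13 -51/13; 0 0 1]
T4·…·T1 = [-5/13 12/13 -31/13; -29/26 1/13 -133/26; 0 0 1]
T5·…·T1 = [-15/13 36/13 -93/13; -87/52 3/26 -399/52; 0 0 1]
det M = 9/2; M⁻¹ = [1/39 -8/13 -59/13; 29/78 -10/39 9/13; 0 0 1]
M⁻¹ · (-186/13, -837/52)ᵀ = (5, -1/2)ᵀ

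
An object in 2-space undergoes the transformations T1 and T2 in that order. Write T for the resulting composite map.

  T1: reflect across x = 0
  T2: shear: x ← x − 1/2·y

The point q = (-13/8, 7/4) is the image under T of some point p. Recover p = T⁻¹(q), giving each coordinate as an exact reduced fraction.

p = (3/4, 7/4)

T1 = [-1 0 0; 0 1 0; 0 0 1]
T2·T1 = [-1 -1/2 0; 0 1 0; 0 0 1]
det M = -1; M⁻¹ = [-1 -1/2 0; 0 1 0; 0 0 1]
M⁻¹ · (-13/8, 7/4)ᵀ = (3/4, 7/4)ᵀ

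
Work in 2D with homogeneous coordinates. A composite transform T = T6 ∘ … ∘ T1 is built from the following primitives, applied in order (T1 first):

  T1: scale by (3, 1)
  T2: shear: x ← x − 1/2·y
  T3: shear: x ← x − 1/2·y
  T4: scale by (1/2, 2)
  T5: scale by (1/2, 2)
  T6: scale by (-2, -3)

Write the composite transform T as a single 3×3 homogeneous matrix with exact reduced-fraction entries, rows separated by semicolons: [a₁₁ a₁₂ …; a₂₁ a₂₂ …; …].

T1 = [3 0 0; 0 1 0; 0 0 1]
T2·T1 = [3 -1/2 0; 0 1 0; 0 0 1]
T3·…·T1 = [3 -1 0; 0 1 0; 0 0 1]
T4·…·T1 = [3/2 -1/2 0; 0 2 0; 0 0 1]
T5·…·T1 = [3/4 -1/4 0; 0 4 0; 0 0 1]
T6·…·T1 = [-3/2 1/2 0; 0 -12 0; 0 0 1]

T = [-3/2 1/2 0; 0 -12 0; 0 0 1]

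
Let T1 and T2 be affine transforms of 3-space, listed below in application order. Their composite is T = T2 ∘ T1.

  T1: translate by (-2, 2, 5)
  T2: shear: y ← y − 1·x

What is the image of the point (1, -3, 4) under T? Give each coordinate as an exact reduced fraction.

T(p) = (-1, 0, 9)

T1 translate by (-2, 2, 5): (1, -3, 4) → (-1, -1, 9)
T2 shear: y ← y − 1·x: (-1, -1, 9) → (-1, 0, 9)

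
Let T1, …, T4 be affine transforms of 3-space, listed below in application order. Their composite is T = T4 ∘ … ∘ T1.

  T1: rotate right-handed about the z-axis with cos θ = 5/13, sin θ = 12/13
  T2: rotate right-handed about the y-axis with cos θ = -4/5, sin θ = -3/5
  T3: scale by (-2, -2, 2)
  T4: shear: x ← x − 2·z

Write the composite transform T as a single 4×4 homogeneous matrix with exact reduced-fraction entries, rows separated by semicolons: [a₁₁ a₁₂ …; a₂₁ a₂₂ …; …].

T1 = [5/13 -12/13 0 0; 12/13 5/13 0 0; 0 0 1 0; 0 0 0 1]
T2·T1 = [-4/13 48/65 -3/5 0; 12/13 5/13 0 0; 3/13 -36/65 -4/5 0; 0 0 0 1]
T3·…·T1 = [8/13 -96/65 6/5 0; -24/13 -10/13 0 0; 6/13 -72/65 -8/5 0; 0 0 0 1]
T4·…·T1 = [-4/13 48/65 22/5 0; -24/13 -10/13 0 0; 6/13 -72/65 -8/5 0; 0 0 0 1]

T = [-4/13 48/65 22/5 0; -24/13 -10/13 0 0; 6/13 -72/65 -8/5 0; 0 0 0 1]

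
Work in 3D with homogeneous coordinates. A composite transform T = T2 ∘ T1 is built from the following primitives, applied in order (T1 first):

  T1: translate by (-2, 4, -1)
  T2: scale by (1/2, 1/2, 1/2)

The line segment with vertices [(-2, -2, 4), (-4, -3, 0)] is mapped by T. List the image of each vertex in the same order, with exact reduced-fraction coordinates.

image vertices: (-2, 1, 3/2), (-3, 1/2, -1/2)

T1 translate by (-2, 4, -1): (-2, -2, 4) → (-4, 2, 3); (-4, -3, 0) → (-6, 1, -1)
T2 scale by (1/2, 1/2, 1/2): (-4, 2, 3) → (-2, 1, 3/2); (-6, 1, -1) → (-3, 1/2, -1/2)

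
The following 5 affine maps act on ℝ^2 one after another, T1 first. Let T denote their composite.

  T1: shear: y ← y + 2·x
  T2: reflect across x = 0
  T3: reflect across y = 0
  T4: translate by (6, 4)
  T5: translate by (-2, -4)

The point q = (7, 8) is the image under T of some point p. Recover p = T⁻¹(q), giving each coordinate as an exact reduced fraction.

T1 = [1 0 0; 2 1 0; 0 0 1]
T2·T1 = [-1 0 0; 2 1 0; 0 0 1]
T3·…·T1 = [-1 0 0; -2 -1 0; 0 0 1]
T4·…·T1 = [-1 0 6; -2 -1 4; 0 0 1]
T5·…·T1 = [-1 0 4; -2 -1 0; 0 0 1]
det M = 1; M⁻¹ = [-1 0 4; 2 -1 -8; 0 0 1]
M⁻¹ · (7, 8)ᵀ = (-3, -2)ᵀ

p = (-3, -2)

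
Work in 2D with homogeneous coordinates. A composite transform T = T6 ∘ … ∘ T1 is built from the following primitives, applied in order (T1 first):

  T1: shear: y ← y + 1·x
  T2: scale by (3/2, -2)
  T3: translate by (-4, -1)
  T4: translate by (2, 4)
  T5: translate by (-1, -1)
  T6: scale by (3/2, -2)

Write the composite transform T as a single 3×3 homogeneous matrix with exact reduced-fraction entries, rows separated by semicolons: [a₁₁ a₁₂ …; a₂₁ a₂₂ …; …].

T = [9/4 0 -9/2; 4 4 -4; 0 0 1]

T1 = [1 0 0; 1 1 0; 0 0 1]
T2·T1 = [3/2 0 0; -2 -2 0; 0 0 1]
T3·…·T1 = [3/2 0 -4; -2 -2 -1; 0 0 1]
T4·…·T1 = [3/2 0 -2; -2 -2 3; 0 0 1]
T5·…·T1 = [3/2 0 -3; -2 -2 2; 0 0 1]
T6·…·T1 = [9/4 0 -9/2; 4 4 -4; 0 0 1]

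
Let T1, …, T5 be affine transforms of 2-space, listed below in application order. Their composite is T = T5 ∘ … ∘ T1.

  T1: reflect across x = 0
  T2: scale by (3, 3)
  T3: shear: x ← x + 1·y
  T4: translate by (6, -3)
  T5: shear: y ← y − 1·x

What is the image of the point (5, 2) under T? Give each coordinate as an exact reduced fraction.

T1 reflect across x = 0: (5, 2) → (-5, 2)
T2 scale by (3, 3): (-5, 2) → (-15, 6)
T3 shear: x ← x + 1·y: (-15, 6) → (-9, 6)
T4 translate by (6, -3): (-9, 6) → (-3, 3)
T5 shear: y ← y − 1·x: (-3, 3) → (-3, 6)

T(p) = (-3, 6)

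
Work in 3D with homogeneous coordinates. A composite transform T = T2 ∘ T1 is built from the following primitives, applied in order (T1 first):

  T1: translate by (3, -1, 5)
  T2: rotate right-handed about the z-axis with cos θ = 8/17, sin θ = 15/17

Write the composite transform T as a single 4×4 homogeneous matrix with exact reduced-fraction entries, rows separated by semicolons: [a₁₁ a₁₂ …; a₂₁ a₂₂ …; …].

T = [8/17 -15/17 0 39/17; 15/17 8/17 0 37/17; 0 0 1 5; 0 0 0 1]

T1 = [1 0 0 3; 0 1 0 -1; 0 0 1 5; 0 0 0 1]
T2·T1 = [8/17 -15/17 0 39/17; 15/17 8/17 0 37/17; 0 0 1 5; 0 0 0 1]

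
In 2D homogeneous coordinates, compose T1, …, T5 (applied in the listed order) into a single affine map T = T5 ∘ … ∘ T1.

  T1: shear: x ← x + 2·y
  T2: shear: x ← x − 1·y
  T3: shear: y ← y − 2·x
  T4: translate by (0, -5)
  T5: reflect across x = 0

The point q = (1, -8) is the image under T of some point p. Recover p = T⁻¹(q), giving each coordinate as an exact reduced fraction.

p = (4, -5)

T1 = [1 2 0; 0 1 0; 0 0 1]
T2·T1 = [1 1 0; 0 1 0; 0 0 1]
T3·…·T1 = [1 1 0; -2 -1 0; 0 0 1]
T4·…·T1 = [1 1 0; -2 -1 -5; 0 0 1]
T5·…·T1 = [-1 -1 0; -2 -1 -5; 0 0 1]
det M = -1; M⁻¹ = [1 -1 -5; -2 1 5; 0 0 1]
M⁻¹ · (1, -8)ᵀ = (4, -5)ᵀ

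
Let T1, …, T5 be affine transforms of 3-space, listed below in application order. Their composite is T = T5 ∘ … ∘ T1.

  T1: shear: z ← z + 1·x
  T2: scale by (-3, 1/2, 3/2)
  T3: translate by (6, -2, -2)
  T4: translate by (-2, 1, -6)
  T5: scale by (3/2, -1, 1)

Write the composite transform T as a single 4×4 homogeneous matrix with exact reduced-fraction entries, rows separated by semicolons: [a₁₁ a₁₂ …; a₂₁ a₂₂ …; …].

T = [-9/2 0 0 6; 0 -1/2 0 1; 3/2 0 3/2 -8; 0 0 0 1]

T1 = [1 0 0 0; 0 1 0 0; 1 0 1 0; 0 0 0 1]
T2·T1 = [-3 0 0 0; 0 1/2 0 0; 3/2 0 3/2 0; 0 0 0 1]
T3·…·T1 = [-3 0 0 6; 0 1/2 0 -2; 3/2 0 3/2 -2; 0 0 0 1]
T4·…·T1 = [-3 0 0 4; 0 1/2 0 -1; 3/2 0 3/2 -8; 0 0 0 1]
T5·…·T1 = [-9/2 0 0 6; 0 -1/2 0 1; 3/2 0 3/2 -8; 0 0 0 1]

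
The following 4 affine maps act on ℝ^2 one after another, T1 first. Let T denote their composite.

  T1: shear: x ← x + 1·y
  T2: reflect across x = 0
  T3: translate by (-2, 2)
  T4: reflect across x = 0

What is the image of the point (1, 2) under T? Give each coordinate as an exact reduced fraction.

T(p) = (5, 4)

T1 shear: x ← x + 1·y: (1, 2) → (3, 2)
T2 reflect across x = 0: (3, 2) → (-3, 2)
T3 translate by (-2, 2): (-3, 2) → (-5, 4)
T4 reflect across x = 0: (-5, 4) → (5, 4)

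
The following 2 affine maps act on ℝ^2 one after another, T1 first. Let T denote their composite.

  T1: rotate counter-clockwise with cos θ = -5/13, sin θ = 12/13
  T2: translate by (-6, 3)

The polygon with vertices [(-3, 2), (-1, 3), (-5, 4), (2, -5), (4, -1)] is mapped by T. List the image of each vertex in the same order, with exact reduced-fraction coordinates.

T1 rotate counter-clockwise with cos θ = -5/13, sin θ = 12/13: (-3, 2) → (-9/13, -46/13); (-1, 3) → (-31/13, -27/13); (-5, 4) → (-23/13, -80/13); (2, -5) → (50/13, 49/13); (4, -1) → (-8/13, 53/13)
T2 translate by (-6, 3): (-9/13, -46/13) → (-87/13, -7/13); (-31/13, -27/13) → (-109/13, 12/13); (-23/13, -80/13) → (-101/13, -41/13); (50/13, 49/13) → (-28/13, 88/13); (-8/13, 53/13) → (-86/13, 92/13)

image vertices: (-87/13, -7/13), (-109/13, 12/13), (-101/13, -41/13), (-28/13, 88/13), (-86/13, 92/13)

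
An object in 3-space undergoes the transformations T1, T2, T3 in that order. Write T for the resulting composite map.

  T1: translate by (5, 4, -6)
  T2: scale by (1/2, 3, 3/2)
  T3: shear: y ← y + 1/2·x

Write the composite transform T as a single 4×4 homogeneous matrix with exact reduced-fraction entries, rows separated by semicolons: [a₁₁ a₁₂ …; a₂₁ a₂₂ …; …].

T = [1/2 0 0 5/2; 1/4 3 0 53/4; 0 0 3/2 -9; 0 0 0 1]

T1 = [1 0 0 5; 0 1 0 4; 0 0 1 -6; 0 0 0 1]
T2·T1 = [1/2 0 0 5/2; 0 3 0 12; 0 0 3/2 -9; 0 0 0 1]
T3·…·T1 = [1/2 0 0 5/2; 1/4 3 0 53/4; 0 0 3/2 -9; 0 0 0 1]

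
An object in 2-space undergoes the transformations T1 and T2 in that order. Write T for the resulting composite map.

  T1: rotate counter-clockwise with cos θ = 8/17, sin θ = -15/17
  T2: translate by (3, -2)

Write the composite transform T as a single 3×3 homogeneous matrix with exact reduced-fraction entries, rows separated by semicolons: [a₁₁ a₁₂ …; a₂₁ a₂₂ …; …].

T1 = [8/17 15/17 0; -15/17 8/17 0; 0 0 1]
T2·T1 = [8/17 15/17 3; -15/17 8/17 -2; 0 0 1]

T = [8/17 15/17 3; -15/17 8/17 -2; 0 0 1]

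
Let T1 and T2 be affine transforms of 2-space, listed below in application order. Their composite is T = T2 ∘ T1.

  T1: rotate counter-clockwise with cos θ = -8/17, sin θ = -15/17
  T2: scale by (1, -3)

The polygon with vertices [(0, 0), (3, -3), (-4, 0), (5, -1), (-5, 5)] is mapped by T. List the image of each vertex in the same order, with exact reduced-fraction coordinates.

image vertices: (0, 0), (-69/17, 63/17), (32/17, -180/17), (-55/17, 201/17), (115/17, -105/17)

T1 rotate counter-clockwise with cos θ = -8/17, sin θ = -15/17: (0, 0) → (0, 0); (3, -3) → (-69/17, -21/17); (-4, 0) → (32/17, 60/17); (5, -1) → (-55/17, -67/17); (-5, 5) → (115/17, 35/17)
T2 scale by (1, -3): (0, 0) → (0, 0); (-69/17, -21/17) → (-69/17, 63/17); (32/17, 60/17) → (32/17, -180/17); (-55/17, -67/17) → (-55/17, 201/17); (115/17, 35/17) → (115/17, -105/17)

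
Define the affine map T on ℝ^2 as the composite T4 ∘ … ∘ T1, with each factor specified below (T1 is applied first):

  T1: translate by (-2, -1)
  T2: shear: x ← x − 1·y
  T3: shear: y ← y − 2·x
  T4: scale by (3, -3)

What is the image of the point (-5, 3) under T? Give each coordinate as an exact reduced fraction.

T1 translate by (-2, -1): (-5, 3) → (-7, 2)
T2 shear: x ← x − 1·y: (-7, 2) → (-9, 2)
T3 shear: y ← y − 2·x: (-9, 2) → (-9, 20)
T4 scale by (3, -3): (-9, 20) → (-27, -60)

T(p) = (-27, -60)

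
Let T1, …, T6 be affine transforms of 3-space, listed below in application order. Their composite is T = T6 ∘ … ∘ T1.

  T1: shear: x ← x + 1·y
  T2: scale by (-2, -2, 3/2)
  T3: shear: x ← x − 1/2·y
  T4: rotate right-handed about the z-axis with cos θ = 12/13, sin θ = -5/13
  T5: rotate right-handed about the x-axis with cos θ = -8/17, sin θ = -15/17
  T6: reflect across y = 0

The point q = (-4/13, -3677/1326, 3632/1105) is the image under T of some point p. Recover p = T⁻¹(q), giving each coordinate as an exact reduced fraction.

p = (-5/3, 2, 3/5)

T1 = [1 1 0 0; 0 1 0 0; 0 0 1 0; 0 0 0 1]
T2·T1 = [-2 -2 0 0; 0 -2 0 0; 0 0 3/2 0; 0 0 0 1]
T3·…·T1 = [-2 -1 0 0; 0 -2 0 0; 0 0 3/2 0; 0 0 0 1]
T4·…·T1 = [-24/13 -22/13 0 0; 10/13 -19/13 0 0; 0 0 3/2 0; 0 0 0 1]
T5·…·T1 = [-24/13 -22/13 0 0; -80/221 152/221 45/34 0; -150/221 285/221 -12/17 0; 0 0 0 1]
T6·…·T1 = [-24/13 -22/13 0 0; 80/221 -152/221 -45/34 0; -150/221 285/221 -12/17 0; 0 0 0 1]
det M = -6; M⁻¹ = [-19/52 44/221 -165/442 0; -5/26 -48/221 90/221 0; 0 -10/17 -16/51 0; 0 0 0 1]
M⁻¹ · (-4/13, -3677/1326, 3632/1105)ᵀ = (-5/3, 2, 3/5)ᵀ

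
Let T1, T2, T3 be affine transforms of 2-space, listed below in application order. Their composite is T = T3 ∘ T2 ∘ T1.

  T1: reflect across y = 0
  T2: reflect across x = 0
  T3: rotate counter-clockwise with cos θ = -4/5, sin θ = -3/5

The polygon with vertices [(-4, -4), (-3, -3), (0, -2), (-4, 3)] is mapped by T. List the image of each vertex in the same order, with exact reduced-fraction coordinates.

T1 reflect across y = 0: (-4, -4) → (-4, 4); (-3, -3) → (-3, 3); (0, -2) → (0, 2); (-4, 3) → (-4, -3)
T2 reflect across x = 0: (-4, 4) → (4, 4); (-3, 3) → (3, 3); (0, 2) → (0, 2); (-4, -3) → (4, -3)
T3 rotate counter-clockwise with cos θ = -4/5, sin θ = -3/5: (4, 4) → (-4/5, -28/5); (3, 3) → (-3/5, -21/5); (0, 2) → (6/5, -8/5); (4, -3) → (-5, 0)

image vertices: (-4/5, -28/5), (-3/5, -21/5), (6/5, -8/5), (-5, 0)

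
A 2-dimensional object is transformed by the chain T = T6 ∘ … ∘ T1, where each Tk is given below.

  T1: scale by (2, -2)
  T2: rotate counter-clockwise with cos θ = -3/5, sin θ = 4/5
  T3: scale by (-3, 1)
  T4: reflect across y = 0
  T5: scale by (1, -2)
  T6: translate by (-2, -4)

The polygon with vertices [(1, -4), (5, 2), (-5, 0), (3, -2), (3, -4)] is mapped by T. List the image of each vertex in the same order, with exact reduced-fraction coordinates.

T1 scale by (2, -2): (1, -4) → (2, 8); (5, 2) → (10, -4); (-5, 0) → (-10, 0); (3, -2) → (6, 4); (3, -4) → (6, 8)
T2 rotate counter-clockwise with cos θ = -3/5, sin θ = 4/5: (2, 8) → (-38/5, -16/5); (10, -4) → (-14/5, 52/5); (-10, 0) → (6, -8); (6, 4) → (-34/5, 12/5); (6, 8) → (-10, 0)
T3 scale by (-3, 1): (-38/5, -16/5) → (114/5, -16/5); (-14/5, 52/5) → (42/5, 52/5); (6, -8) → (-18, -8); (-34/5, 12/5) → (102/5, 12/5); (-10, 0) → (30, 0)
T4 reflect across y = 0: (114/5, -16/5) → (114/5, 16/5); (42/5, 52/5) → (42/5, -52/5); (-18, -8) → (-18, 8); (102/5, 12/5) → (102/5, -12/5); (30, 0) → (30, 0)
T5 scale by (1, -2): (114/5, 16/5) → (114/5, -32/5); (42/5, -52/5) → (42/5, 104/5); (-18, 8) → (-18, -16); (102/5, -12/5) → (102/5, 24/5); (30, 0) → (30, 0)
T6 translate by (-2, -4): (114/5, -32/5) → (104/5, -52/5); (42/5, 104/5) → (32/5, 84/5); (-18, -16) → (-20, -20); (102/5, 24/5) → (92/5, 4/5); (30, 0) → (28, -4)

image vertices: (104/5, -52/5), (32/5, 84/5), (-20, -20), (92/5, 4/5), (28, -4)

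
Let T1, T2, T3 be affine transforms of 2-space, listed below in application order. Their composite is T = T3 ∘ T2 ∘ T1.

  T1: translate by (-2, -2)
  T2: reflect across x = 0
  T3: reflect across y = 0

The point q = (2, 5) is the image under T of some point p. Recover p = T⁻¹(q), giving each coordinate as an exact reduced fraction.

p = (0, -3)

T1 = [1 0 -2; 0 1 -2; 0 0 1]
T2·T1 = [-1 0 2; 0 1 -2; 0 0 1]
T3·…·T1 = [-1 0 2; 0 -1 2; 0 0 1]
det M = 1; M⁻¹ = [-1 0 2; 0 -1 2; 0 0 1]
M⁻¹ · (2, 5)ᵀ = (0, -3)ᵀ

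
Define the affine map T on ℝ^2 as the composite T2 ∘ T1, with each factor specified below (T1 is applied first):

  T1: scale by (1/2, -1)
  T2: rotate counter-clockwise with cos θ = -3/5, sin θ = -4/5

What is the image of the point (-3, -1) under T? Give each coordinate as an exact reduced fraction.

T1 scale by (1/2, -1): (-3, -1) → (-3/2, 1)
T2 rotate counter-clockwise with cos θ = -3/5, sin θ = -4/5: (-3/2, 1) → (17/10, 3/5)

T(p) = (17/10, 3/5)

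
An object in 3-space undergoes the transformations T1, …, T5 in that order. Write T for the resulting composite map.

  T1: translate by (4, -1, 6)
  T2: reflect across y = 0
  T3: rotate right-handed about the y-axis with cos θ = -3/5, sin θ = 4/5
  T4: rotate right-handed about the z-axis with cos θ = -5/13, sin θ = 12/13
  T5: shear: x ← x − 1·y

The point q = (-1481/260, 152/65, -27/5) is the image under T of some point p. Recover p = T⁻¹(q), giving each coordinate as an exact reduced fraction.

p = (-7/4, -6/5, 0)

T1 = [1 0 0 4; 0 1 0 -1; 0 0 1 6; 0 0 0 1]
T2·T1 = [1 0 0 4; 0 -1 0 1; 0 0 1 6; 0 0 0 1]
T3·…·T1 = [-3/5 0 4/5 12/5; 0 -1 0 1; -4/5 0 -3/5 -34/5; 0 0 0 1]
T4·…·T1 = [3/13 12/13 -4/13 -24/13; -36/65 5/13 48/65 119/65; -4/5 0 -3/5 -34/5; 0 0 0 1]
T5·…·T1 = [51/65 7/13 -68/65 -239/65; -36/65 5/13 48/65 119/65; -4/5 0 -3/5 -34/5; 0 0 0 1]
det M = -1; M⁻¹ = [3/13 -21/65 -4/5 -4; 12/13 17/13 0 1; -4/13 28/65 -3/5 -6; 0 0 0 1]
M⁻¹ · (-1481/260, 152/65, -27/5)ᵀ = (-7/4, -6/5, 0)ᵀ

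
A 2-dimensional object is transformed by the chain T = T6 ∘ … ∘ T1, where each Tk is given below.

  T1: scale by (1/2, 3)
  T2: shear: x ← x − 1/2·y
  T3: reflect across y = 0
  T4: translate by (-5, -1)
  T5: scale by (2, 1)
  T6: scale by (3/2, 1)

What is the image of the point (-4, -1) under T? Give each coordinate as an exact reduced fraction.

T1 scale by (1/2, 3): (-4, -1) → (-2, -3)
T2 shear: x ← x − 1/2·y: (-2, -3) → (-1/2, -3)
T3 reflect across y = 0: (-1/2, -3) → (-1/2, 3)
T4 translate by (-5, -1): (-1/2, 3) → (-11/2, 2)
T5 scale by (2, 1): (-11/2, 2) → (-11, 2)
T6 scale by (3/2, 1): (-11, 2) → (-33/2, 2)

T(p) = (-33/2, 2)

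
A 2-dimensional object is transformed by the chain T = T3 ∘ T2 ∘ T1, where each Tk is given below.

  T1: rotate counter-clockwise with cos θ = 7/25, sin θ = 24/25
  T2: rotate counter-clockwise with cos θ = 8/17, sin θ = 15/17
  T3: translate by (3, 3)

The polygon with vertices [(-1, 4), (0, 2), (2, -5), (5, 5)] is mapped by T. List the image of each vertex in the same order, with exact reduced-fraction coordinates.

T1 rotate counter-clockwise with cos θ = 7/25, sin θ = 24/25: (-1, 4) → (-103/25, 4/25); (0, 2) → (-48/25, 14/25); (2, -5) → (134/25, 13/25); (5, 5) → (-17/5, 31/5)
T2 rotate counter-clockwise with cos θ = 8/17, sin θ = 15/17: (-103/25, 4/25) → (-52/25, -89/25); (-48/25, 14/25) → (-594/425, -608/425); (134/25, 13/25) → (877/425, 2114/425); (-17/5, 31/5) → (-601/85, -7/85)
T3 translate by (3, 3): (-52/25, -89/25) → (23/25, -14/25); (-594/425, -608/425) → (681/425, 667/425); (877/425, 2114/425) → (2152/425, 3389/425); (-601/85, -7/85) → (-346/85, 248/85)

image vertices: (23/25, -14/25), (681/425, 667/425), (2152/425, 3389/425), (-346/85, 248/85)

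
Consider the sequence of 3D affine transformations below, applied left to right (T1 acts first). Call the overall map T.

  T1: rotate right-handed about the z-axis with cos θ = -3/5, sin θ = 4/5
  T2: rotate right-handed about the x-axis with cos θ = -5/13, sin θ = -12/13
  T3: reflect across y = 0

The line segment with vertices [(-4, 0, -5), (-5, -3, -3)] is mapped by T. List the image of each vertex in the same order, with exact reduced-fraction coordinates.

T1 rotate right-handed about the z-axis with cos θ = -3/5, sin θ = 4/5: (-4, 0, -5) → (12/5, -16/5, -5); (-5, -3, -3) → (27/5, -11/5, -3)
T2 rotate right-handed about the x-axis with cos θ = -5/13, sin θ = -12/13: (12/5, -16/5, -5) → (12/5, -44/13, 317/65); (27/5, -11/5, -3) → (27/5, -25/13, 207/65)
T3 reflect across y = 0: (12/5, -44/13, 317/65) → (12/5, 44/13, 317/65); (27/5, -25/13, 207/65) → (27/5, 25/13, 207/65)

image vertices: (12/5, 44/13, 317/65), (27/5, 25/13, 207/65)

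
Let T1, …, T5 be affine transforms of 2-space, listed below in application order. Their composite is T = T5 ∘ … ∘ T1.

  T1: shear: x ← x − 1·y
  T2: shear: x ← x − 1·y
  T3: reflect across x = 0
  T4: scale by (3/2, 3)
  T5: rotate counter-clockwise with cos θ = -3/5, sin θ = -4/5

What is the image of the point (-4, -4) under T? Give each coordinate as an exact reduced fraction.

T1 shear: x ← x − 1·y: (-4, -4) → (0, -4)
T2 shear: x ← x − 1·y: (0, -4) → (4, -4)
T3 reflect across x = 0: (4, -4) → (-4, -4)
T4 scale by (3/2, 3): (-4, -4) → (-6, -12)
T5 rotate counter-clockwise with cos θ = -3/5, sin θ = -4/5: (-6, -12) → (-6, 12)

T(p) = (-6, 12)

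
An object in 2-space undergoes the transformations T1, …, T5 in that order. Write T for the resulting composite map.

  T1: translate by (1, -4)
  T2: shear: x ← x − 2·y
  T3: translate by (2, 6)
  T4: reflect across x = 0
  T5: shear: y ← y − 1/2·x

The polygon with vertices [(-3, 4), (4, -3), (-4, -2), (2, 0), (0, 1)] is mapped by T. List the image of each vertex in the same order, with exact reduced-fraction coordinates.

image vertices: (0, 6), (-21, 19/2), (-11, 11/2), (-13, 17/2), (-9, 15/2)

T1 translate by (1, -4): (-3, 4) → (-2, 0); (4, -3) → (5, -7); (-4, -2) → (-3, -6); (2, 0) → (3, -4); (0, 1) → (1, -3)
T2 shear: x ← x − 2·y: (-2, 0) → (-2, 0); (5, -7) → (19, -7); (-3, -6) → (9, -6); (3, -4) → (11, -4); (1, -3) → (7, -3)
T3 translate by (2, 6): (-2, 0) → (0, 6); (19, -7) → (21, -1); (9, -6) → (11, 0); (11, -4) → (13, 2); (7, -3) → (9, 3)
T4 reflect across x = 0: (0, 6) → (0, 6); (21, -1) → (-21, -1); (11, 0) → (-11, 0); (13, 2) → (-13, 2); (9, 3) → (-9, 3)
T5 shear: y ← y − 1/2·x: (0, 6) → (0, 6); (-21, -1) → (-21, 19/2); (-11, 0) → (-11, 11/2); (-13, 2) → (-13, 17/2); (-9, 3) → (-9, 15/2)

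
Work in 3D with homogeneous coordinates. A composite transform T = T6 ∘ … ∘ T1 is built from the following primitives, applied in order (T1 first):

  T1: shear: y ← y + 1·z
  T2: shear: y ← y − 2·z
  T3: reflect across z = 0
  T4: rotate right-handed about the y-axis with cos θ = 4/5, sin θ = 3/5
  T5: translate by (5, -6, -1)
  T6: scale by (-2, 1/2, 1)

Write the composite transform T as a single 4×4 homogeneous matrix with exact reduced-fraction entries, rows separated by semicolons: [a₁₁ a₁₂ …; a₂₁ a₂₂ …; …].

T1 = [1 0 0 0; 0 1 1 0; 0 0 1 0; 0 0 0 1]
T2·T1 = [1 0 0 0; 0 1 -1 0; 0 0 1 0; 0 0 0 1]
T3·…·T1 = [1 0 0 0; 0 1 -1 0; 0 0 -1 0; 0 0 0 1]
T4·…·T1 = [4/5 0 -3/5 0; 0 1 -1 0; -3/5 0 -4/5 0; 0 0 0 1]
T5·…·T1 = [4/5 0 -3/5 5; 0 1 -1 -6; -3/5 0 -4/5 -1; 0 0 0 1]
T6·…·T1 = [-8/5 0 6/5 -10; 0 1/2 -1/2 -3; -3/5 0 -4/5 -1; 0 0 0 1]

T = [-8/5 0 6/5 -10; 0 1/2 -1/2 -3; -3/5 0 -4/5 -1; 0 0 0 1]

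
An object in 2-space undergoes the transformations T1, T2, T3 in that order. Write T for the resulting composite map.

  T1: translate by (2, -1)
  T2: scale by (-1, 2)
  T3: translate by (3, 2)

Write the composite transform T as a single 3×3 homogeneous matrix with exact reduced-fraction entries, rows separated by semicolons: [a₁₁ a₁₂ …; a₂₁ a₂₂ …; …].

T = [-1 0 1; 0 2 0; 0 0 1]

T1 = [1 0 2; 0 1 -1; 0 0 1]
T2·T1 = [-1 0 -2; 0 2 -2; 0 0 1]
T3·…·T1 = [-1 0 1; 0 2 0; 0 0 1]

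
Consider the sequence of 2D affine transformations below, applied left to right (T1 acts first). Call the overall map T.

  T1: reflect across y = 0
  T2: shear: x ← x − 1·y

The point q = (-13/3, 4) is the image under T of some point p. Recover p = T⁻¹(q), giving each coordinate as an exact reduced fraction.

T1 = [1 0 0; 0 -1 0; 0 0 1]
T2·T1 = [1 1 0; 0 -1 0; 0 0 1]
det M = -1; M⁻¹ = [1 1 0; 0 -1 0; 0 0 1]
M⁻¹ · (-13/3, 4)ᵀ = (-1/3, -4)ᵀ

p = (-1/3, -4)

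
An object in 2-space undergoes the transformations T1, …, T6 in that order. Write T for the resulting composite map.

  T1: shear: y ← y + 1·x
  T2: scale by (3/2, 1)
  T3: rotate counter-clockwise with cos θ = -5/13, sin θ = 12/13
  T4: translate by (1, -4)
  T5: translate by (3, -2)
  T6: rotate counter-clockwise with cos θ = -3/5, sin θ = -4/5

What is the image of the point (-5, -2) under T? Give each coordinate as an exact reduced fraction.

T1 shear: y ← y + 1·x: (-5, -2) → (-5, -7)
T2 scale by (3/2, 1): (-5, -7) → (-15/2, -7)
T3 rotate counter-clockwise with cos θ = -5/13, sin θ = 12/13: (-15/2, -7) → (243/26, -55/13)
T4 translate by (1, -4): (243/26, -55/13) → (269/26, -107/13)
T5 translate by (3, -2): (269/26, -107/13) → (347/26, -133/13)
T6 rotate counter-clockwise with cos θ = -3/5, sin θ = -4/5: (347/26, -133/13) → (-421/26, -59/13)

T(p) = (-421/26, -59/13)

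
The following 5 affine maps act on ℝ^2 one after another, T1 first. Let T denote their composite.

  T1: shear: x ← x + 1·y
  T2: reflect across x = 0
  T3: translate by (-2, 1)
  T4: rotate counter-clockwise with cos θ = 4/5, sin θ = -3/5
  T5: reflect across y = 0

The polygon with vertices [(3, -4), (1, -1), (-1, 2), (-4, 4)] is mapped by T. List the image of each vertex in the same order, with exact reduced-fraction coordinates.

T1 shear: x ← x + 1·y: (3, -4) → (-1, -4); (1, -1) → (0, -1); (-1, 2) → (1, 2); (-4, 4) → (0, 4)
T2 reflect across x = 0: (-1, -4) → (1, -4); (0, -1) → (0, -1); (1, 2) → (-1, 2); (0, 4) → (0, 4)
T3 translate by (-2, 1): (1, -4) → (-1, -3); (0, -1) → (-2, 0); (-1, 2) → (-3, 3); (0, 4) → (-2, 5)
T4 rotate counter-clockwise with cos θ = 4/5, sin θ = -3/5: (-1, -3) → (-13/5, -9/5); (-2, 0) → (-8/5, 6/5); (-3, 3) → (-3/5, 21/5); (-2, 5) → (7/5, 26/5)
T5 reflect across y = 0: (-13/5, -9/5) → (-13/5, 9/5); (-8/5, 6/5) → (-8/5, -6/5); (-3/5, 21/5) → (-3/5, -21/5); (7/5, 26/5) → (7/5, -26/5)

image vertices: (-13/5, 9/5), (-8/5, -6/5), (-3/5, -21/5), (7/5, -26/5)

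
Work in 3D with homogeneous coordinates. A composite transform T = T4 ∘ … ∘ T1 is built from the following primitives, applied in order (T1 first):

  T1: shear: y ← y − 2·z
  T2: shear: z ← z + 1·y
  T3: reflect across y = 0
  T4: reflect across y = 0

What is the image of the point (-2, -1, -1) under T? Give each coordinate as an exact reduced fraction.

T(p) = (-2, 1, 0)

T1 shear: y ← y − 2·z: (-2, -1, -1) → (-2, 1, -1)
T2 shear: z ← z + 1·y: (-2, 1, -1) → (-2, 1, 0)
T3 reflect across y = 0: (-2, 1, 0) → (-2, -1, 0)
T4 reflect across y = 0: (-2, -1, 0) → (-2, 1, 0)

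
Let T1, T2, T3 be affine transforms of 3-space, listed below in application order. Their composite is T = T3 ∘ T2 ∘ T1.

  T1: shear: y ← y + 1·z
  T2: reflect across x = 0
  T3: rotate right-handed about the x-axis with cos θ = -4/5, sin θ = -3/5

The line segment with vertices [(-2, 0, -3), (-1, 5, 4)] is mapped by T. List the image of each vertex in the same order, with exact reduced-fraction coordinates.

image vertices: (2, 3/5, 21/5), (1, -24/5, -43/5)

T1 shear: y ← y + 1·z: (-2, 0, -3) → (-2, -3, -3); (-1, 5, 4) → (-1, 9, 4)
T2 reflect across x = 0: (-2, -3, -3) → (2, -3, -3); (-1, 9, 4) → (1, 9, 4)
T3 rotate right-handed about the x-axis with cos θ = -4/5, sin θ = -3/5: (2, -3, -3) → (2, 3/5, 21/5); (1, 9, 4) → (1, -24/5, -43/5)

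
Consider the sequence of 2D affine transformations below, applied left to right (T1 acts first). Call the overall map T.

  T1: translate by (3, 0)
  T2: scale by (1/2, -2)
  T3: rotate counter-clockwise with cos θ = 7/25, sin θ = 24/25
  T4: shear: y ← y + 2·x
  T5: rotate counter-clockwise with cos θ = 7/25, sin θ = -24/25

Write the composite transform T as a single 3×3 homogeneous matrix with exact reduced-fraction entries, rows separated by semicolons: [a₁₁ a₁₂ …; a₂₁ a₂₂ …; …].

T1 = [1 0 3; 0 1 0; 0 0 1]
T2·T1 = [1/2 0 3/2; 0 -2 0; 0 0 1]
T3·…·T1 = [7/50 48/25 21/50; 12/25 -14/25 36/25; 0 0 1]
T4·…·T1 = [7/50 48/25 21/50; 19/25 82/25 57/25; 0 0 1]
T5·…·T1 = [961/1250 2304/625 2883/1250; 49/625 -578/625 147/625; 0 0 1]

T = [961/1250 2304/625 2883/1250; 49/625 -578/625 147/625; 0 0 1]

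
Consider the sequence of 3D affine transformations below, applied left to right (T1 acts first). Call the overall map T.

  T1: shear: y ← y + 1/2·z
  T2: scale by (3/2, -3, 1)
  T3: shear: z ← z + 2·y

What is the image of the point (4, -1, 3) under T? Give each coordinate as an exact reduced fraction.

T(p) = (6, -3/2, 0)

T1 shear: y ← y + 1/2·z: (4, -1, 3) → (4, 1/2, 3)
T2 scale by (3/2, -3, 1): (4, 1/2, 3) → (6, -3/2, 3)
T3 shear: z ← z + 2·y: (6, -3/2, 3) → (6, -3/2, 0)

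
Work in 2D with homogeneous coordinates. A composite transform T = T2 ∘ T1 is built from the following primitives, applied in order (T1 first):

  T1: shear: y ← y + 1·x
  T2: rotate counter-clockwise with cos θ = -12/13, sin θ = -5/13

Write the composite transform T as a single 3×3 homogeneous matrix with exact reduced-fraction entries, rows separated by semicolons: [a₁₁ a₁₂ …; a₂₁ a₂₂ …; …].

T1 = [1 0 0; 1 1 0; 0 0 1]
T2·T1 = [-7/13 5/13 0; -17/13 -12/13 0; 0 0 1]

T = [-7/13 5/13 0; -17/13 -12/13 0; 0 0 1]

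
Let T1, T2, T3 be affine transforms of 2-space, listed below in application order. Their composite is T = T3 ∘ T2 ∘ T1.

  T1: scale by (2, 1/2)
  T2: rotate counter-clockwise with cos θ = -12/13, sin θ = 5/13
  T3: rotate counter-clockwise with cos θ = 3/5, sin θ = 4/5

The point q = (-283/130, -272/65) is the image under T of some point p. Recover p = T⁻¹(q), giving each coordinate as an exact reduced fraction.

T1 = [2 0 0; 0 1/2 0; 0 0 1]
T2·T1 = [-24/13 -5/26 0; 10/13 -6/13 0; 0 0 1]
T3·…·T1 = [-112/65 33/130 0; -66/65 -28/65 0; 0 0 1]
det M = 1; M⁻¹ = [-28/65 -33/130 0; 66/65 -112/65 0; 0 0 1]
M⁻¹ · (-283/130, -272/65)ᵀ = (2, 5)ᵀ

p = (2, 5)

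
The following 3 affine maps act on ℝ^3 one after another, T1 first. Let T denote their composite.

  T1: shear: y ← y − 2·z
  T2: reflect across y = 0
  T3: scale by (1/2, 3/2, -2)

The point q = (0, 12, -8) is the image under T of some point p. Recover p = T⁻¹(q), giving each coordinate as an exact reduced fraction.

T1 = [1 0 0 0; 0 1 -2 0; 0 0 1 0; 0 0 0 1]
T2·T1 = [1 0 0 0; 0 -1 2 0; 0 0 1 0; 0 0 0 1]
T3·…·T1 = [1/2 0 0 0; 0 -3/2 3 0; 0 0 -2 0; 0 0 0 1]
det M = 3/2; M⁻¹ = [2 0 0 0; 0 -2/3 -1 0; 0 0 -1/2 0; 0 0 0 1]
M⁻¹ · (0, 12, -8)ᵀ = (0, 0, 4)ᵀ

p = (0, 0, 4)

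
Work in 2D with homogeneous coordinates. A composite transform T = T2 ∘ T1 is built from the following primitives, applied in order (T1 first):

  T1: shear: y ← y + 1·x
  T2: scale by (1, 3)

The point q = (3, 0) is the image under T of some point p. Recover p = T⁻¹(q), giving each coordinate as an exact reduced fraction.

p = (3, -3)

T1 = [1 0 0; 1 1 0; 0 0 1]
T2·T1 = [1 0 0; 3 3 0; 0 0 1]
det M = 3; M⁻¹ = [1 0 0; -1 1/3 0; 0 0 1]
M⁻¹ · (3, 0)ᵀ = (3, -3)ᵀ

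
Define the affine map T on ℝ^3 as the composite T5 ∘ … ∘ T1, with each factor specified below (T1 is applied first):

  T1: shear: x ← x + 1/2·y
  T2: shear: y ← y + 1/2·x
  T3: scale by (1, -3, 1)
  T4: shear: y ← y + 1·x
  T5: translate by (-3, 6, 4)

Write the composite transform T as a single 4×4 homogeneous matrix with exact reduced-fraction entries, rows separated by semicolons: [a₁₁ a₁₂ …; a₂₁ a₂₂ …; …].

T = [1 1/2 0 -3; -1/2 -13/4 0 6; 0 0 1 4; 0 0 0 1]

T1 = [1 1/2 0 0; 0 1 0 0; 0 0 1 0; 0 0 0 1]
T2·T1 = [1 1/2 0 0; 1/2 5/4 0 0; 0 0 1 0; 0 0 0 1]
T3·…·T1 = [1 1/2 0 0; -3/2 -15/4 0 0; 0 0 1 0; 0 0 0 1]
T4·…·T1 = [1 1/2 0 0; -1/2 -13/4 0 0; 0 0 1 0; 0 0 0 1]
T5·…·T1 = [1 1/2 0 -3; -1/2 -13/4 0 6; 0 0 1 4; 0 0 0 1]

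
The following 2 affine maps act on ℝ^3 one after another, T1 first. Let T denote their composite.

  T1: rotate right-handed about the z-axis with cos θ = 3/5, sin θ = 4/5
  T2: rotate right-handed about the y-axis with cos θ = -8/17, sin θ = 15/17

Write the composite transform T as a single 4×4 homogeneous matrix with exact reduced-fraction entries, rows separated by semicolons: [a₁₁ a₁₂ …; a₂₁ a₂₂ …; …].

T = [-24/85 32/85 15/17 0; 4/5 3/5 0 0; -9/17 12/17 -8/17 0; 0 0 0 1]

T1 = [3/5 -4/5 0 0; 4/5 3/5 0 0; 0 0 1 0; 0 0 0 1]
T2·T1 = [-24/85 32/85 15/17 0; 4/5 3/5 0 0; -9/17 12/17 -8/17 0; 0 0 0 1]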